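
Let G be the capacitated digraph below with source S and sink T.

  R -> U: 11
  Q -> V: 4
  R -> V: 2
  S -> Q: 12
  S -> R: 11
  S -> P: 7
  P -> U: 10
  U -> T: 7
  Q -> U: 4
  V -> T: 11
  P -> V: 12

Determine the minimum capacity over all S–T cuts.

Augment S→P→U→T: bottleneck 7, flow now 7.
Augment S→Q→V→T: bottleneck 4, flow now 11.
Augment S→R→V→T: bottleneck 2, flow now 13.
Augment S→Q→U→P→V→T: bottleneck 4, flow now 17. (uses reverse residual edge)
Augment S→R→U→P→V→T: bottleneck 1, flow now 18. (uses reverse residual edge)
No augmenting path remains; maximum flow = 18.
By max-flow min-cut, the minimum cut capacity equals the max flow.
In the residual graph, reachable from S: {S, P, Q, R, U, V}.
Min-cut edges: U→T (7), V→T (11); capacity 7 + 11 = 18.

18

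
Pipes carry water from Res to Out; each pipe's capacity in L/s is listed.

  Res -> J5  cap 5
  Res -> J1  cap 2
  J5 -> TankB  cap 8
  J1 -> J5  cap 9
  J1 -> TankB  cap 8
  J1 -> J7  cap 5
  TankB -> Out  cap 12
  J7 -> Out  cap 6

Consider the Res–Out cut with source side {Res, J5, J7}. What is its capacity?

Edges leaving {Res, J5, J7}: Res→J1 (2), J5→TankB (8), J7→Out (6).
Cut capacity = 2 + 8 + 6 = 16.

16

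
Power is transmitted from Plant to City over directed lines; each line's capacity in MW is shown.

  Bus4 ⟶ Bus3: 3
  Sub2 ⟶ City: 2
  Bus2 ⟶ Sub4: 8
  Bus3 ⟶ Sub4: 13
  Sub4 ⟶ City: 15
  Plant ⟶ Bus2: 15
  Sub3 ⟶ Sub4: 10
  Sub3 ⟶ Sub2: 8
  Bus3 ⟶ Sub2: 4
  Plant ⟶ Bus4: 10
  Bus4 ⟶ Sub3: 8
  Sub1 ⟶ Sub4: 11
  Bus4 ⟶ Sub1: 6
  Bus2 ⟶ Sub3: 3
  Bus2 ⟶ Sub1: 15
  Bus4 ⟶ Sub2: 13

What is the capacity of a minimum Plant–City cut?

17

Augment Plant→Bus4→Sub2→City: bottleneck 2, flow now 2.
Augment Plant→Bus2→Sub4→City: bottleneck 8, flow now 10.
Augment Plant→Bus4→Sub1→Sub4→City: bottleneck 6, flow now 16.
Augment Plant→Bus4→Sub3→Sub4→City: bottleneck 1, flow now 17.
No augmenting path remains; maximum flow = 17.
By max-flow min-cut, the minimum cut capacity equals the max flow.
In the residual graph, reachable from Plant: {Plant, Bus4, Bus2, Sub1, Sub3, Bus3, Sub4, Sub2}.
Min-cut edges: Sub4→City (15), Sub2→City (2); capacity 15 + 2 = 17.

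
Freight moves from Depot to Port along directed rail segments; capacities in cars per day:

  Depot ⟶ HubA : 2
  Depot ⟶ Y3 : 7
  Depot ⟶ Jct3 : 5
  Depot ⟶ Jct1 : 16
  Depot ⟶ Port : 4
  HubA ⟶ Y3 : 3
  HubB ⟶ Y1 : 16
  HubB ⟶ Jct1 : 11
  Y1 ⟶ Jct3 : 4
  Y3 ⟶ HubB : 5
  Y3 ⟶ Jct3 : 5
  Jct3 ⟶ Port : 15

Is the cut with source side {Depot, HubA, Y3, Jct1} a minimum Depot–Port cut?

Given cut capacity: 5 + 4 + 5 + 5 = 19.
Augment Depot→Port: bottleneck 4, flow now 4.
Augment Depot→Jct3→Port: bottleneck 5, flow now 9.
Augment Depot→Y3→Jct3→Port: bottleneck 5, flow now 14.
Augment Depot→Y3→HubB→Y1→Jct3→Port: bottleneck 2, flow now 16.
Augment Depot→HubA→Y3→HubB→Y1→Jct3→Port: bottleneck 2, flow now 18.
No augmenting path remains; maximum flow = 18.
In the residual graph, reachable from Depot: {Depot, Jct1}.
Min-cut edges: Depot→HubA (2), Depot→Y3 (7), Depot→Jct3 (5), Depot→Port (4); capacity 2 + 7 + 5 + 4 = 18.
Cut capacity 19 exceeds the max flow 18, so it is not minimum.

No — its capacity is 19, but the minimum cut has capacity 18.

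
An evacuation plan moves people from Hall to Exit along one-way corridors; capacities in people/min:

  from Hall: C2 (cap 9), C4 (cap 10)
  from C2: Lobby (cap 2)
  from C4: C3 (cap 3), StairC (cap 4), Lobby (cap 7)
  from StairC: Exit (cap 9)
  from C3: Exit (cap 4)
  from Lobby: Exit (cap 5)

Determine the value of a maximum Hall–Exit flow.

Augment Hall→C2→Lobby→Exit: bottleneck 2, flow now 2.
Augment Hall→C4→StairC→Exit: bottleneck 4, flow now 6.
Augment Hall→C4→C3→Exit: bottleneck 3, flow now 9.
Augment Hall→C4→Lobby→Exit: bottleneck 3, flow now 12.
No augmenting path remains; maximum flow = 12.
In the residual graph, reachable from Hall: {Hall, C2}.
Min-cut edges: Hall→C4 (10), C2→Lobby (2); capacity 10 + 2 = 12.
This cut is saturated, so no flow can exceed 12.

12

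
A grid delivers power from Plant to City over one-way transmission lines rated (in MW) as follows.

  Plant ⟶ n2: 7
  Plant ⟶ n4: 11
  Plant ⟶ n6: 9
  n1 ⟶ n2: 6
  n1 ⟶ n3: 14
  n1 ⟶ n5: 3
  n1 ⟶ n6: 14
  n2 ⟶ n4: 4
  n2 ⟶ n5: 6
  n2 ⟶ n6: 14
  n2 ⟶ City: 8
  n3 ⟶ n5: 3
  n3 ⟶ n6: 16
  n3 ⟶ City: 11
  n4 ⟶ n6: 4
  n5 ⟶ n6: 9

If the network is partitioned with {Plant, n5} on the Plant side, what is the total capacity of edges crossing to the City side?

36

Edges leaving {Plant, n5}: Plant→n2 (7), Plant→n4 (11), Plant→n6 (9), n5→n6 (9).
Cut capacity = 7 + 11 + 9 + 9 = 36.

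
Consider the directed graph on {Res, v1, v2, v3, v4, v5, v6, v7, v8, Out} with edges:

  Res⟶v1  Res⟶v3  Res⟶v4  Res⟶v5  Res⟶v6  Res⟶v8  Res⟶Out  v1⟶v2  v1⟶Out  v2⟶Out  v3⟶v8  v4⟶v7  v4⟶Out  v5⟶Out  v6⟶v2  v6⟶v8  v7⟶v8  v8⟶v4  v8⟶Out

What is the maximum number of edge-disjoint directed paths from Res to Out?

6

Assign every edge capacity 1; by Menger, the answer equals the max flow.
Path Res→Out (+1); total 1.
Path Res→v1→Out (+1); total 2.
Path Res→v4→Out (+1); total 3.
Path Res→v5→Out (+1); total 4.
Path Res→v8→Out (+1); total 5.
Path Res→v6→v2→Out (+1); total 6.
No residual Res→Out path; max flow = 6.
Certifying cut of size 6: {Res→Out, Res→v1, Res→v5, Res→v6, v4→Out, v8→Out}.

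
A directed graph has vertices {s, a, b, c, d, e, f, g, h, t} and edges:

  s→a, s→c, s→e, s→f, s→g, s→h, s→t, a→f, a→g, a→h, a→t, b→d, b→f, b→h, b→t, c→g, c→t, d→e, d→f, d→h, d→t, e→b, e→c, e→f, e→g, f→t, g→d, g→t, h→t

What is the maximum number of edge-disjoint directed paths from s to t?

7

Assign every edge capacity 1; by Menger, the answer equals the max flow.
Path s→t (+1); total 1.
Path s→a→t (+1); total 2.
Path s→c→t (+1); total 3.
Path s→f→t (+1); total 4.
Path s→g→t (+1); total 5.
Path s→h→t (+1); total 6.
Path s→e→b→t (+1); total 7.
No residual s→t path; max flow = 7.
Certifying cut of size 7: {s→a, s→c, s→e, s→f, s→g, s→h, s→t}.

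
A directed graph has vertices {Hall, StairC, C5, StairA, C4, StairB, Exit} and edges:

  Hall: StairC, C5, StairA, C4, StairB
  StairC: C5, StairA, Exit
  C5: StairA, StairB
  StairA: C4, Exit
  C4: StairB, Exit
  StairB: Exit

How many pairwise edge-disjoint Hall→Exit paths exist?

4

Assign every edge capacity 1; by Menger, the answer equals the max flow.
Path Hall→StairC→Exit (+1); total 1.
Path Hall→StairA→Exit (+1); total 2.
Path Hall→C4→Exit (+1); total 3.
Path Hall→StairB→Exit (+1); total 4.
No residual Hall→Exit path; max flow = 4.
Certifying cut of size 4: {C4→Exit, Hall→StairC, StairA→Exit, StairB→Exit}.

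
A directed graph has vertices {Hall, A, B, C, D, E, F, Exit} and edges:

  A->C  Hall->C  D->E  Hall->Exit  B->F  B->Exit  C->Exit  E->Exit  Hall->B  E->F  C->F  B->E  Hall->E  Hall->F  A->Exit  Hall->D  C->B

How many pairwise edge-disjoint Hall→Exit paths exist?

Assign every edge capacity 1; by Menger, the answer equals the max flow.
Path Hall→Exit (+1); total 1.
Path Hall→B→Exit (+1); total 2.
Path Hall→C→Exit (+1); total 3.
Path Hall→E→Exit (+1); total 4.
No residual Hall→Exit path; max flow = 4.
Certifying cut of size 4: {E→Exit, Hall→B, Hall→C, Hall→Exit}.

4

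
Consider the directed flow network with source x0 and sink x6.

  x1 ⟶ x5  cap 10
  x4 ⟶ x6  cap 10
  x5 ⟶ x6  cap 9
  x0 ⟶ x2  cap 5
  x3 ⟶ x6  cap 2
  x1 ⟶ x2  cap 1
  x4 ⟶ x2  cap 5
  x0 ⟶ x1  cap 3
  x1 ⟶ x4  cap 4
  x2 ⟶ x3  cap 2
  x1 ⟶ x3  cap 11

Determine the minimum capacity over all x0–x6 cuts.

Augment x0→x1→x3→x6: bottleneck 2, flow now 2.
Augment x0→x1→x4→x6: bottleneck 1, flow now 3.
Augment x0→x2→x3→x1→x4→x6: bottleneck 2, flow now 5. (uses reverse residual edge)
No augmenting path remains; maximum flow = 5.
By max-flow min-cut, the minimum cut capacity equals the max flow.
In the residual graph, reachable from x0: {x0, x2}.
Min-cut edges: x0→x1 (3), x2→x3 (2); capacity 3 + 2 = 5.

5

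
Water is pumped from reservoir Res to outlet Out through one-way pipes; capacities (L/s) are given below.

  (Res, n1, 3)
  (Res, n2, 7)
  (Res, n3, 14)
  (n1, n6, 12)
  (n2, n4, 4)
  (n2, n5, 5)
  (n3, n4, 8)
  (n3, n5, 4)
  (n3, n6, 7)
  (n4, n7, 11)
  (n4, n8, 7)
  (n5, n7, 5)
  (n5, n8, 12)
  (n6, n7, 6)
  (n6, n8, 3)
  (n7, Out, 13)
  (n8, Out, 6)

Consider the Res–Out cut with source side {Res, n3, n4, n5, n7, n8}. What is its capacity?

Edges leaving {Res, n3, n4, n5, n7, n8}: Res→n1 (3), Res→n2 (7), n3→n6 (7), n7→Out (13), n8→Out (6).
Cut capacity = 3 + 7 + 7 + 13 + 6 = 36.

36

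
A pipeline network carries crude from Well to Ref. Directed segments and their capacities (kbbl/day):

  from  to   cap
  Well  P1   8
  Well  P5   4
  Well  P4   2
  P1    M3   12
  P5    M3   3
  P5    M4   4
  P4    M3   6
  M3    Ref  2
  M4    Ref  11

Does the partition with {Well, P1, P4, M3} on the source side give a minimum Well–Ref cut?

Yes — it is a minimum cut (capacity 6).

Given cut capacity: 4 + 2 = 6.
Augment Well→P1→M3→Ref: bottleneck 2, flow now 2.
Augment Well→P5→M4→Ref: bottleneck 4, flow now 6.
No augmenting path remains; maximum flow = 6.
Cut capacity 6 equals the max flow, so it is a minimum cut.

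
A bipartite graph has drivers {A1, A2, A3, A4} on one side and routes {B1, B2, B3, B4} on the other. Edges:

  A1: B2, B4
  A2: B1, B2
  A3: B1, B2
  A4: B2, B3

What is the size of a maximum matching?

4

Unit-capacity flow: source→left, listed edges, right→sink; max matching = max flow.
Augmenting path A1→B2 (+1); matched 1.
Augmenting path A2→B1 (+1); matched 2.
Augmenting path A4→B3 (+1); matched 3.
Augmenting path A3→B2→A1→B4 (+1); matched 4.
No augmenting path remains; maximum matching = 4.
König certificate: {A1, A2, A3, A4} is a vertex cover of size 4 (every listed pair touches it), so no matching can be larger.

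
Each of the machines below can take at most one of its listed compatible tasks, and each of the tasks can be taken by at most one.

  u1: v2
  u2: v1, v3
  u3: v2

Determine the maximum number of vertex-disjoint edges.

Unit-capacity flow: source→left, listed edges, right→sink; max matching = max flow.
Augmenting path u1→v2 (+1); matched 1.
Augmenting path u2→v1 (+1); matched 2.
No augmenting path remains; maximum matching = 2.
König certificate: {u2, v2} is a vertex cover of size 2 (every listed pair touches it), so no matching can be larger.

2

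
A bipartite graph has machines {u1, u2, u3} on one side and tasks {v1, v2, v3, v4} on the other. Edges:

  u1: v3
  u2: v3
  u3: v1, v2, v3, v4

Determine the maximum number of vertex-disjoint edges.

Unit-capacity flow: source→left, listed edges, right→sink; max matching = max flow.
Augmenting path u1→v3 (+1); matched 1.
Augmenting path u3→v1 (+1); matched 2.
No augmenting path remains; maximum matching = 2.
König certificate: {u3, v3} is a vertex cover of size 2 (every listed pair touches it), so no matching can be larger.

2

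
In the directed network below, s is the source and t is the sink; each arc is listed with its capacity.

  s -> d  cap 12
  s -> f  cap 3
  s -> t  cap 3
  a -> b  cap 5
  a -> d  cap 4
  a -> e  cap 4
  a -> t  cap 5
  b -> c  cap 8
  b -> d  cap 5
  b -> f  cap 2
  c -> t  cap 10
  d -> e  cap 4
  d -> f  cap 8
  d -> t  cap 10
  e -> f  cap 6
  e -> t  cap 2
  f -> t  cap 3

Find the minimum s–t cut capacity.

Augment s→t: bottleneck 3, flow now 3.
Augment s→d→t: bottleneck 10, flow now 13.
Augment s→f→t: bottleneck 3, flow now 16.
Augment s→d→e→t: bottleneck 2, flow now 18.
No augmenting path remains; maximum flow = 18.
By max-flow min-cut, the minimum cut capacity equals the max flow.
In the residual graph, reachable from s: {s}.
Min-cut edges: s→d (12), s→f (3), s→t (3); capacity 12 + 3 + 3 = 18.

18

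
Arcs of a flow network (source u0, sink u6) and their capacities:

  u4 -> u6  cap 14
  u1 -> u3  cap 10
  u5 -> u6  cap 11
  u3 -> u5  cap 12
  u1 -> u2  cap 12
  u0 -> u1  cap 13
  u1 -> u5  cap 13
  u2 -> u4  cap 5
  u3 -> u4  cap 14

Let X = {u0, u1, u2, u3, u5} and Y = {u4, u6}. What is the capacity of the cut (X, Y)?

30

Edges leaving {u0, u1, u2, u3, u5}: u2→u4 (5), u3→u4 (14), u5→u6 (11).
Cut capacity = 5 + 14 + 11 = 30.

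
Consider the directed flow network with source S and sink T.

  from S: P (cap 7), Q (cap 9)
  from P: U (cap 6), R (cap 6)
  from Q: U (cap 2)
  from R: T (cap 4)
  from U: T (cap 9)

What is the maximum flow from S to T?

Augment S→P→R→T: bottleneck 4, flow now 4.
Augment S→P→U→T: bottleneck 3, flow now 7.
Augment S→Q→U→T: bottleneck 2, flow now 9.
No augmenting path remains; maximum flow = 9.
In the residual graph, reachable from S: {S, Q}.
Min-cut edges: S→P (7), Q→U (2); capacity 7 + 2 = 9.
This cut is saturated, so no flow can exceed 9.

9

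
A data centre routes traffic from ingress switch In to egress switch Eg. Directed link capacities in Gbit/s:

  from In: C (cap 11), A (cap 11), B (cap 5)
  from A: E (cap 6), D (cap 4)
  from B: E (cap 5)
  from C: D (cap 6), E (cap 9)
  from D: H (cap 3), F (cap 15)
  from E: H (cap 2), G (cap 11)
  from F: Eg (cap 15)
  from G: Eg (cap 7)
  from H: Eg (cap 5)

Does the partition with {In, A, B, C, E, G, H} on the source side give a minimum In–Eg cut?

Given cut capacity: 4 + 6 + 7 + 5 = 22.
Augment In→A→D→F→Eg: bottleneck 4, flow now 4.
Augment In→A→E→G→Eg: bottleneck 6, flow now 10.
Augment In→B→E→G→Eg: bottleneck 1, flow now 11.
Augment In→B→E→H→Eg: bottleneck 2, flow now 13.
Augment In→C→D→F→Eg: bottleneck 6, flow now 19.
No augmenting path remains; maximum flow = 19.
In the residual graph, reachable from In: {In, A, B, C, E, G}.
Min-cut edges: A→D (4), C→D (6), E→H (2), G→Eg (7); capacity 4 + 6 + 2 + 7 = 19.
Cut capacity 22 exceeds the max flow 19, so it is not minimum.

No — its capacity is 22, but the minimum cut has capacity 19.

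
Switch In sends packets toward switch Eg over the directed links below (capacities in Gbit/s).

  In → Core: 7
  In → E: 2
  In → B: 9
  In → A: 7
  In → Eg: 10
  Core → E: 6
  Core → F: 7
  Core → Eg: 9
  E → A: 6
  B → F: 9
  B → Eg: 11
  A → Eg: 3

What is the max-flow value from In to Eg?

Augment In→Eg: bottleneck 10, flow now 10.
Augment In→Core→Eg: bottleneck 7, flow now 17.
Augment In→B→Eg: bottleneck 9, flow now 26.
Augment In→A→Eg: bottleneck 3, flow now 29.
No augmenting path remains; maximum flow = 29.
In the residual graph, reachable from In: {In, E, A}.
Min-cut edges: In→Core (7), In→B (9), In→Eg (10), A→Eg (3); capacity 7 + 9 + 10 + 3 = 29.
This cut is saturated, so no flow can exceed 29.

29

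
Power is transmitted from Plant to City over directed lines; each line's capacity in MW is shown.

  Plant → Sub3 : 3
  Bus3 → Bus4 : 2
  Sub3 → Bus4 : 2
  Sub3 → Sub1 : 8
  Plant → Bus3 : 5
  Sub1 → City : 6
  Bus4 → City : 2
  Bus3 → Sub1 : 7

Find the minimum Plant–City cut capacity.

8

Augment Plant→Sub3→Sub1→City: bottleneck 3, flow now 3.
Augment Plant→Bus3→Sub1→City: bottleneck 3, flow now 6.
Augment Plant→Bus3→Bus4→City: bottleneck 2, flow now 8.
No augmenting path remains; maximum flow = 8.
By max-flow min-cut, the minimum cut capacity equals the max flow.
In the residual graph, reachable from Plant: {Plant}.
Min-cut edges: Plant→Sub3 (3), Plant→Bus3 (5); capacity 3 + 5 = 8.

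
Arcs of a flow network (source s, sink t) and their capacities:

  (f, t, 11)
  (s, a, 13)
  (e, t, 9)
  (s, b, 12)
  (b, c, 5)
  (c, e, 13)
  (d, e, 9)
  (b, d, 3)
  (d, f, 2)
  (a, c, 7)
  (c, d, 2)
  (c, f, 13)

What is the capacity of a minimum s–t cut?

15

Augment s→a→c→e→t: bottleneck 7, flow now 7.
Augment s→b→c→e→t: bottleneck 2, flow now 9.
Augment s→b→c→f→t: bottleneck 3, flow now 12.
Augment s→b→d→f→t: bottleneck 2, flow now 14.
Augment s→b→d→e→c→f→t: bottleneck 1, flow now 15. (uses reverse residual edge)
No augmenting path remains; maximum flow = 15.
By max-flow min-cut, the minimum cut capacity equals the max flow.
In the residual graph, reachable from s: {s, a, b}.
Min-cut edges: a→c (7), b→c (5), b→d (3); capacity 7 + 5 + 3 = 15.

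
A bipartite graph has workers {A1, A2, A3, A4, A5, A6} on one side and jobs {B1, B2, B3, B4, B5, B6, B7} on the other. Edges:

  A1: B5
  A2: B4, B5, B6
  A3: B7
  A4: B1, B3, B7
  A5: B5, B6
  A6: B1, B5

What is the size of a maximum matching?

6

Unit-capacity flow: source→left, listed edges, right→sink; max matching = max flow.
Augmenting path A1→B5 (+1); matched 1.
Augmenting path A2→B4 (+1); matched 2.
Augmenting path A3→B7 (+1); matched 3.
Augmenting path A4→B1 (+1); matched 4.
Augmenting path A5→B6 (+1); matched 5.
Augmenting path A6→B1→A4→B3 (+1); matched 6.
No augmenting path remains; maximum matching = 6.
König certificate: {A1, A2, A3, A4, A5, A6} is a vertex cover of size 6 (every listed pair touches it), so no matching can be larger.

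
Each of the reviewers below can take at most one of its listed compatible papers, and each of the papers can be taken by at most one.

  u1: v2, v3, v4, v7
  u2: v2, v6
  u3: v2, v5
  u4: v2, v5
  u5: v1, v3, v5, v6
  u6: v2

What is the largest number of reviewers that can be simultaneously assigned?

Unit-capacity flow: source→left, listed edges, right→sink; max matching = max flow.
Augmenting path u1→v2 (+1); matched 1.
Augmenting path u2→v6 (+1); matched 2.
Augmenting path u3→v5 (+1); matched 3.
Augmenting path u5→v1 (+1); matched 4.
Augmenting path u4→v2→u1→v3 (+1); matched 5.
No augmenting path remains; maximum matching = 5.
König certificate: {u1, u2, u5, v2, v5} is a vertex cover of size 5 (every listed pair touches it), so no matching can be larger.

5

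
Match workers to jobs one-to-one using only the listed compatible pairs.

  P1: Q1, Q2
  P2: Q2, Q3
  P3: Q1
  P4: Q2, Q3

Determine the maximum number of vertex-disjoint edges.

Unit-capacity flow: source→left, listed edges, right→sink; max matching = max flow.
Augmenting path P1→Q1 (+1); matched 1.
Augmenting path P2→Q2 (+1); matched 2.
Augmenting path P4→Q3 (+1); matched 3.
No augmenting path remains; maximum matching = 3.
König certificate: {Q1, Q2, Q3} is a vertex cover of size 3 (every listed pair touches it), so no matching can be larger.

3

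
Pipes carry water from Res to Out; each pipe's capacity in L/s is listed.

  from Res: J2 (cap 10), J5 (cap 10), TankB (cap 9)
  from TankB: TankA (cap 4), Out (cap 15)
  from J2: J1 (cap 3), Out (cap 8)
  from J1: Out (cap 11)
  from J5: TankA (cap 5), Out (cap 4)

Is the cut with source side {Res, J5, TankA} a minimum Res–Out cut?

Yes — it is a minimum cut (capacity 23).

Given cut capacity: 9 + 10 + 4 = 23.
Augment Res→TankB→Out: bottleneck 9, flow now 9.
Augment Res→J2→Out: bottleneck 8, flow now 17.
Augment Res→J5→Out: bottleneck 4, flow now 21.
Augment Res→J2→J1→Out: bottleneck 2, flow now 23.
No augmenting path remains; maximum flow = 23.
Cut capacity 23 equals the max flow, so it is a minimum cut.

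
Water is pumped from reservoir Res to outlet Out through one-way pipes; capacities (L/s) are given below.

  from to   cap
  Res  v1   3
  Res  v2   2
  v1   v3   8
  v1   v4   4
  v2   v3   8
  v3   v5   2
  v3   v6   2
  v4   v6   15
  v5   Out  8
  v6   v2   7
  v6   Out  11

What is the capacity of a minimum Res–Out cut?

5

Augment Res→v1→v3→v5→Out: bottleneck 2, flow now 2.
Augment Res→v1→v3→v6→Out: bottleneck 1, flow now 3.
Augment Res→v2→v3→v6→Out: bottleneck 1, flow now 4.
Augment Res→v2→v3→v1→v4→v6→Out: bottleneck 1, flow now 5. (uses reverse residual edge)
No augmenting path remains; maximum flow = 5.
By max-flow min-cut, the minimum cut capacity equals the max flow.
In the residual graph, reachable from Res: {Res}.
Min-cut edges: Res→v1 (3), Res→v2 (2); capacity 3 + 2 = 5.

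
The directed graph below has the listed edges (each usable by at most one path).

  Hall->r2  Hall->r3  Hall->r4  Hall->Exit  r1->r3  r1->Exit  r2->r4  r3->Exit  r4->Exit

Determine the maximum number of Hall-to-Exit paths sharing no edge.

3

Assign every edge capacity 1; by Menger, the answer equals the max flow.
Path Hall→Exit (+1); total 1.
Path Hall→r3→Exit (+1); total 2.
Path Hall→r4→Exit (+1); total 3.
No residual Hall→Exit path; max flow = 3.
Certifying cut of size 3: {Hall→Exit, Hall→r3, r4→Exit}.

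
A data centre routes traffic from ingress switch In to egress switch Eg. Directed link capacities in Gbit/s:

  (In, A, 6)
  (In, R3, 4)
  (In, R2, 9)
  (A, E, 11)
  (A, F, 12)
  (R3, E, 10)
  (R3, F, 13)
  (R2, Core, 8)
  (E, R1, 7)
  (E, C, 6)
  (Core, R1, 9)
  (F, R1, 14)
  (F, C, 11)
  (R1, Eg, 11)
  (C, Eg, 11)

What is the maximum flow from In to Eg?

18

Augment In→A→E→R1→Eg: bottleneck 6, flow now 6.
Augment In→R3→E→R1→Eg: bottleneck 1, flow now 7.
Augment In→R3→E→C→Eg: bottleneck 3, flow now 10.
Augment In→R2→Core→R1→Eg: bottleneck 4, flow now 14.
Augment In→R2→Core→R1→E→C→Eg: bottleneck 3, flow now 17. (uses reverse residual edge)
Augment In→R2→Core→R1→E→A→F→C→Eg: bottleneck 1, flow now 18. (uses reverse residual edge)
No augmenting path remains; maximum flow = 18.
In the residual graph, reachable from In: {In, R2}.
Min-cut edges: In→A (6), In→R3 (4), R2→Core (8); capacity 6 + 4 + 8 = 18.
This cut is saturated, so no flow can exceed 18.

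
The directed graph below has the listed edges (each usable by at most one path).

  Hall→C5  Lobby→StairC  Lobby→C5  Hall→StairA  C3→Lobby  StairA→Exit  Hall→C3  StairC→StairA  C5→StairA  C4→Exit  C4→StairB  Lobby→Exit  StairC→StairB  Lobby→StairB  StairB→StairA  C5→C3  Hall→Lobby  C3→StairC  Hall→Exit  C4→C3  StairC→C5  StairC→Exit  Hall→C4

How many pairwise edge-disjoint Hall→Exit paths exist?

Assign every edge capacity 1; by Menger, the answer equals the max flow.
Path Hall→Exit (+1); total 1.
Path Hall→Lobby→Exit (+1); total 2.
Path Hall→C4→Exit (+1); total 3.
Path Hall→StairA→Exit (+1); total 4.
Path Hall→C3→StairC→Exit (+1); total 5.
No residual Hall→Exit path; max flow = 5.
Certifying cut of size 5: {Hall→C4, Hall→Exit, Lobby→Exit, StairA→Exit, StairC→Exit}.

5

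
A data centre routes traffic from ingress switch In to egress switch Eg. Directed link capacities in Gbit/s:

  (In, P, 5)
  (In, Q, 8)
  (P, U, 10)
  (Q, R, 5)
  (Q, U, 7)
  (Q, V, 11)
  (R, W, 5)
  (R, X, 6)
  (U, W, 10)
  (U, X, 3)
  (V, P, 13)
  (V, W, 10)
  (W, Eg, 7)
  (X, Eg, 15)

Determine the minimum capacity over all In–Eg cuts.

Augment In→P→U→W→Eg: bottleneck 5, flow now 5.
Augment In→Q→R→W→Eg: bottleneck 2, flow now 7.
Augment In→Q→R→X→Eg: bottleneck 3, flow now 10.
Augment In→Q→U→X→Eg: bottleneck 3, flow now 13.
No augmenting path remains; maximum flow = 13.
By max-flow min-cut, the minimum cut capacity equals the max flow.
In the residual graph, reachable from In: {In}.
Min-cut edges: In→P (5), In→Q (8); capacity 5 + 8 = 13.

13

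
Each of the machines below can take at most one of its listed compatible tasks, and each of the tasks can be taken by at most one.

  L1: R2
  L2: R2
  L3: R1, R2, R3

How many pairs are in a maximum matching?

Unit-capacity flow: source→left, listed edges, right→sink; max matching = max flow.
Augmenting path L1→R2 (+1); matched 1.
Augmenting path L3→R1 (+1); matched 2.
No augmenting path remains; maximum matching = 2.
König certificate: {L3, R2} is a vertex cover of size 2 (every listed pair touches it), so no matching can be larger.

2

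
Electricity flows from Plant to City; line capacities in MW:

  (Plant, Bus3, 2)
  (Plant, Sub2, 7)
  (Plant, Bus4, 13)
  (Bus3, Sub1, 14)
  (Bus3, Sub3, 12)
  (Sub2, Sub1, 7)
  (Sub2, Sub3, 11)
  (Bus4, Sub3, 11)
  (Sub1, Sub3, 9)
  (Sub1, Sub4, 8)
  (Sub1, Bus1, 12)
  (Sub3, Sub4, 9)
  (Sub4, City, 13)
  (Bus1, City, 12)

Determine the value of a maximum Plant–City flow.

18

Augment Plant→Bus3→Sub1→Sub4→City: bottleneck 2, flow now 2.
Augment Plant→Sub2→Sub1→Sub4→City: bottleneck 6, flow now 8.
Augment Plant→Sub2→Sub1→Bus1→City: bottleneck 1, flow now 9.
Augment Plant→Bus4→Sub3→Sub4→City: bottleneck 5, flow now 14.
Augment Plant→Bus4→Sub3→Sub4→Sub1→Bus1→City: bottleneck 4, flow now 18. (uses reverse residual edge)
No augmenting path remains; maximum flow = 18.
In the residual graph, reachable from Plant: {Plant, Bus4, Sub3}.
Min-cut edges: Plant→Bus3 (2), Plant→Sub2 (7), Sub3→Sub4 (9); capacity 2 + 7 + 9 = 18.
This cut is saturated, so no flow can exceed 18.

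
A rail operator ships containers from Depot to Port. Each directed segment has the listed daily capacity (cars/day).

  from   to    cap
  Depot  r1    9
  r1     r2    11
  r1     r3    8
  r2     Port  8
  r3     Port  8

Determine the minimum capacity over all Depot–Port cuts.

9

Augment Depot→r1→r2→Port: bottleneck 8, flow now 8.
Augment Depot→r1→r3→Port: bottleneck 1, flow now 9.
No augmenting path remains; maximum flow = 9.
By max-flow min-cut, the minimum cut capacity equals the max flow.
In the residual graph, reachable from Depot: {Depot}.
Min-cut edges: Depot→r1 (9); capacity 9 = 9.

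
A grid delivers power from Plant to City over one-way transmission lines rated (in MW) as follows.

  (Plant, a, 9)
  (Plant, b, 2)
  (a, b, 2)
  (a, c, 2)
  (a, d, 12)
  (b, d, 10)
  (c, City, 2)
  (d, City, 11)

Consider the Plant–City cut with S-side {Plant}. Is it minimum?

Given cut capacity: 9 + 2 = 11.
Augment Plant→a→c→City: bottleneck 2, flow now 2.
Augment Plant→a→d→City: bottleneck 7, flow now 9.
Augment Plant→b→d→City: bottleneck 2, flow now 11.
No augmenting path remains; maximum flow = 11.
Cut capacity 11 equals the max flow, so it is a minimum cut.

Yes — it is a minimum cut (capacity 11).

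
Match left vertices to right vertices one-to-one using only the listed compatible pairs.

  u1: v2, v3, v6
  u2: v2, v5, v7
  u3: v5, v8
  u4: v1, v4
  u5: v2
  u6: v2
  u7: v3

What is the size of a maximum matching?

6

Unit-capacity flow: source→left, listed edges, right→sink; max matching = max flow.
Augmenting path u1→v2 (+1); matched 1.
Augmenting path u2→v5 (+1); matched 2.
Augmenting path u3→v8 (+1); matched 3.
Augmenting path u4→v1 (+1); matched 4.
Augmenting path u7→v3 (+1); matched 5.
Augmenting path u5→v2→u1→v6 (+1); matched 6.
No augmenting path remains; maximum matching = 6.
König certificate: {u1, u2, u3, u4, u7, v2} is a vertex cover of size 6 (every listed pair touches it), so no matching can be larger.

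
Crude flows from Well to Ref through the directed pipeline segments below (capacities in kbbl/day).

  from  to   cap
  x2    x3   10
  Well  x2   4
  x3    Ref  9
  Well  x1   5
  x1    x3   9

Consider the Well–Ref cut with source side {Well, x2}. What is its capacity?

Edges leaving {Well, x2}: Well→x1 (5), x2→x3 (10).
Cut capacity = 5 + 10 = 15.

15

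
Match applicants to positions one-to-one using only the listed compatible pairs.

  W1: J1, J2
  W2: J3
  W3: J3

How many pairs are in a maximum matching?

2

Unit-capacity flow: source→left, listed edges, right→sink; max matching = max flow.
Augmenting path W1→J1 (+1); matched 1.
Augmenting path W2→J3 (+1); matched 2.
No augmenting path remains; maximum matching = 2.
König certificate: {W1, J3} is a vertex cover of size 2 (every listed pair touches it), so no matching can be larger.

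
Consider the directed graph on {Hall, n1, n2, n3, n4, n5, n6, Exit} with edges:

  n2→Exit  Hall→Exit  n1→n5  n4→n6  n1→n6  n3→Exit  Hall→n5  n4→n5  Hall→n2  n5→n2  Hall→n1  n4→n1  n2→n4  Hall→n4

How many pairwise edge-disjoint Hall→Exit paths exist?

2

Assign every edge capacity 1; by Menger, the answer equals the max flow.
Path Hall→Exit (+1); total 1.
Path Hall→n2→Exit (+1); total 2.
No residual Hall→Exit path; max flow = 2.
Certifying cut of size 2: {Hall→Exit, n2→Exit}.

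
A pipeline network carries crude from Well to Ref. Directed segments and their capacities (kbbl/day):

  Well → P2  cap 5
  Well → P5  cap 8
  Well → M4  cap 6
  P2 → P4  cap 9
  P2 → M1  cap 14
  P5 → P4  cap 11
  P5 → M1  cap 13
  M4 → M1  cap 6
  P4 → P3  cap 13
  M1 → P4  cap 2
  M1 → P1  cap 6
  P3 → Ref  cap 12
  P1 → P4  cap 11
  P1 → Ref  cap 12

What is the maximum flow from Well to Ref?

Augment Well→P2→P4→P3→Ref: bottleneck 5, flow now 5.
Augment Well→P5→P4→P3→Ref: bottleneck 7, flow now 12.
Augment Well→P5→M1→P1→Ref: bottleneck 1, flow now 13.
Augment Well→M4→M1→P1→Ref: bottleneck 5, flow now 18.
No augmenting path remains; maximum flow = 18.
In the residual graph, reachable from Well: {Well, P2, P5, M4, P4, M1, P3}.
Min-cut edges: M1→P1 (6), P3→Ref (12); capacity 6 + 12 = 18.
This cut is saturated, so no flow can exceed 18.

18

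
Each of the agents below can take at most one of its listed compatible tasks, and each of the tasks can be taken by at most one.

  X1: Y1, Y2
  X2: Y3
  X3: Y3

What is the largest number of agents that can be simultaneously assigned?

Unit-capacity flow: source→left, listed edges, right→sink; max matching = max flow.
Augmenting path X1→Y1 (+1); matched 1.
Augmenting path X2→Y3 (+1); matched 2.
No augmenting path remains; maximum matching = 2.
König certificate: {X1, Y3} is a vertex cover of size 2 (every listed pair touches it), so no matching can be larger.

2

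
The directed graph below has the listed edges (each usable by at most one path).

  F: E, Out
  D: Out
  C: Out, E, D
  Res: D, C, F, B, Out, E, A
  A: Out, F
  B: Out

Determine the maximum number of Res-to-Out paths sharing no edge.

Assign every edge capacity 1; by Menger, the answer equals the max flow.
Path Res→Out (+1); total 1.
Path Res→A→Out (+1); total 2.
Path Res→B→Out (+1); total 3.
Path Res→C→Out (+1); total 4.
Path Res→D→Out (+1); total 5.
Path Res→F→Out (+1); total 6.
No residual Res→Out path; max flow = 6.
Certifying cut of size 6: {Res→A, Res→B, Res→C, Res→D, Res→F, Res→Out}.

6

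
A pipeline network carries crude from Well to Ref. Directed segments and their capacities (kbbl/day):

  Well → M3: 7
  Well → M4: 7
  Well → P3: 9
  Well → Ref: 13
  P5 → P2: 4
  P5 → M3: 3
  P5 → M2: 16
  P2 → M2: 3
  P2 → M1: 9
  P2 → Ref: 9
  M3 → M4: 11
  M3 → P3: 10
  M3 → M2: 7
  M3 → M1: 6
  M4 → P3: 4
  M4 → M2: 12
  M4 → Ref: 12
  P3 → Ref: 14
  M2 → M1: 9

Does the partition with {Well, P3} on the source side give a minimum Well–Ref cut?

No — its capacity is 41, but the minimum cut has capacity 36.

Given cut capacity: 7 + 7 + 13 + 14 = 41.
Augment Well→Ref: bottleneck 13, flow now 13.
Augment Well→M4→Ref: bottleneck 7, flow now 20.
Augment Well→P3→Ref: bottleneck 9, flow now 29.
Augment Well→M3→M4→Ref: bottleneck 5, flow now 34.
Augment Well→M3→P3→Ref: bottleneck 2, flow now 36.
No augmenting path remains; maximum flow = 36.
In the residual graph, reachable from Well: {Well}.
Min-cut edges: Well→M3 (7), Well→M4 (7), Well→P3 (9), Well→Ref (13); capacity 7 + 7 + 9 + 13 = 36.
Cut capacity 41 exceeds the max flow 36, so it is not minimum.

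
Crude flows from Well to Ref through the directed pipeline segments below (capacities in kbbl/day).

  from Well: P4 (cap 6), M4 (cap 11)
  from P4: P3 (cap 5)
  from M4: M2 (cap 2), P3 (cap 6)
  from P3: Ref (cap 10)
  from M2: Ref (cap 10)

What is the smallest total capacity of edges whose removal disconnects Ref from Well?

12

Augment Well→P4→P3→Ref: bottleneck 5, flow now 5.
Augment Well→M4→P3→Ref: bottleneck 5, flow now 10.
Augment Well→M4→M2→Ref: bottleneck 2, flow now 12.
No augmenting path remains; maximum flow = 12.
By max-flow min-cut, the minimum cut capacity equals the max flow.
In the residual graph, reachable from Well: {Well, P4, M4, P3}.
Min-cut edges: M4→M2 (2), P3→Ref (10); capacity 2 + 10 = 12.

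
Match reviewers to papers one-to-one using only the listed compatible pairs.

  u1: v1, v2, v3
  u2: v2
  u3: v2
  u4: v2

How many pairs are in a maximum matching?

Unit-capacity flow: source→left, listed edges, right→sink; max matching = max flow.
Augmenting path u1→v1 (+1); matched 1.
Augmenting path u2→v2 (+1); matched 2.
No augmenting path remains; maximum matching = 2.
König certificate: {u1, v2} is a vertex cover of size 2 (every listed pair touches it), so no matching can be larger.

2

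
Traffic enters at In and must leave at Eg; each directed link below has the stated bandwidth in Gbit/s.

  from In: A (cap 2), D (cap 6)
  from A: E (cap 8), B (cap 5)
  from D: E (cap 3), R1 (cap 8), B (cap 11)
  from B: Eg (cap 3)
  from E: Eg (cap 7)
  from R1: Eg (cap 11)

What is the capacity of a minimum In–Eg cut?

8

Augment In→A→B→Eg: bottleneck 2, flow now 2.
Augment In→D→B→Eg: bottleneck 1, flow now 3.
Augment In→D→E→Eg: bottleneck 3, flow now 6.
Augment In→D→R1→Eg: bottleneck 2, flow now 8.
No augmenting path remains; maximum flow = 8.
By max-flow min-cut, the minimum cut capacity equals the max flow.
In the residual graph, reachable from In: {In}.
Min-cut edges: In→A (2), In→D (6); capacity 2 + 6 = 8.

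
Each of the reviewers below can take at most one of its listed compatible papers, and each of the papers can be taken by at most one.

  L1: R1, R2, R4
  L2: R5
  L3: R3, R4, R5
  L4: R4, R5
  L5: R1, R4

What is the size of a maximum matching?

Unit-capacity flow: source→left, listed edges, right→sink; max matching = max flow.
Augmenting path L1→R1 (+1); matched 1.
Augmenting path L2→R5 (+1); matched 2.
Augmenting path L3→R3 (+1); matched 3.
Augmenting path L4→R4 (+1); matched 4.
Augmenting path L5→R1→L1→R2 (+1); matched 5.
No augmenting path remains; maximum matching = 5.
König certificate: {L1, L2, L3, L4, L5} is a vertex cover of size 5 (every listed pair touches it), so no matching can be larger.

5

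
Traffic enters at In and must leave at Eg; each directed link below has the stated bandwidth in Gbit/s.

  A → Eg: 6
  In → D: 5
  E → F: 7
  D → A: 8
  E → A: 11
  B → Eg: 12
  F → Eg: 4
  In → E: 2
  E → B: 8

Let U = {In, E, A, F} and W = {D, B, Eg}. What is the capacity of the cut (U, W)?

Edges leaving {In, E, A, F}: In→D (5), E→B (8), A→Eg (6), F→Eg (4).
Cut capacity = 5 + 8 + 6 + 4 = 23.

23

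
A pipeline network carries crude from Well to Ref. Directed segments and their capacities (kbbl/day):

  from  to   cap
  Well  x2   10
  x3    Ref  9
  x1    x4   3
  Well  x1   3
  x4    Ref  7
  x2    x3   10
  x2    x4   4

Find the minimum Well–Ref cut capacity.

Augment Well→x1→x4→Ref: bottleneck 3, flow now 3.
Augment Well→x2→x3→Ref: bottleneck 9, flow now 12.
Augment Well→x2→x4→Ref: bottleneck 1, flow now 13.
No augmenting path remains; maximum flow = 13.
By max-flow min-cut, the minimum cut capacity equals the max flow.
In the residual graph, reachable from Well: {Well}.
Min-cut edges: Well→x1 (3), Well→x2 (10); capacity 3 + 10 = 13.

13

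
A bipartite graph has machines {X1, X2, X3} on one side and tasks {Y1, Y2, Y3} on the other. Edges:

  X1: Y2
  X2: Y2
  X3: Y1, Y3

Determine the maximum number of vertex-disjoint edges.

Unit-capacity flow: source→left, listed edges, right→sink; max matching = max flow.
Augmenting path X1→Y2 (+1); matched 1.
Augmenting path X3→Y1 (+1); matched 2.
No augmenting path remains; maximum matching = 2.
König certificate: {X3, Y2} is a vertex cover of size 2 (every listed pair touches it), so no matching can be larger.

2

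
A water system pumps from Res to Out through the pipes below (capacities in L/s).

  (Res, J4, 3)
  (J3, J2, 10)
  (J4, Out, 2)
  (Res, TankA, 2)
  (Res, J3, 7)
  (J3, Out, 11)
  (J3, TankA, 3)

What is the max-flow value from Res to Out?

Augment Res→J3→Out: bottleneck 7, flow now 7.
Augment Res→J4→Out: bottleneck 2, flow now 9.
No augmenting path remains; maximum flow = 9.
In the residual graph, reachable from Res: {Res, J4, TankA}.
Min-cut edges: Res→J3 (7), J4→Out (2); capacity 7 + 2 = 9.
This cut is saturated, so no flow can exceed 9.

9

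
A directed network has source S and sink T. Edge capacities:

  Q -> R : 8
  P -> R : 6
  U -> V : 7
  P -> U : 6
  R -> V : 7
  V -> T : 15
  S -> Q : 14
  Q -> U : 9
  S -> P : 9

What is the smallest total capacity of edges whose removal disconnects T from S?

Augment S→P→R→V→T: bottleneck 6, flow now 6.
Augment S→P→U→V→T: bottleneck 3, flow now 9.
Augment S→Q→R→V→T: bottleneck 1, flow now 10.
Augment S→Q→U→V→T: bottleneck 4, flow now 14.
No augmenting path remains; maximum flow = 14.
By max-flow min-cut, the minimum cut capacity equals the max flow.
In the residual graph, reachable from S: {S, P, Q, R, U}.
Min-cut edges: R→V (7), U→V (7); capacity 7 + 7 = 14.

14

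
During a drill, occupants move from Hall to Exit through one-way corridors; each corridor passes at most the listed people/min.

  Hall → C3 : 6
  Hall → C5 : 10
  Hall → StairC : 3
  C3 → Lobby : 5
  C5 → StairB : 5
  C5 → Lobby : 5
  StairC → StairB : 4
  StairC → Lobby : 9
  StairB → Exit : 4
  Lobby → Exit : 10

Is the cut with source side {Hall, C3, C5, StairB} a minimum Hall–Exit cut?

No — its capacity is 17, but the minimum cut has capacity 14.

Given cut capacity: 3 + 5 + 5 + 4 = 17.
Augment Hall→C3→Lobby→Exit: bottleneck 5, flow now 5.
Augment Hall→C5→StairB→Exit: bottleneck 4, flow now 9.
Augment Hall→C5→Lobby→Exit: bottleneck 5, flow now 14.
No augmenting path remains; maximum flow = 14.
In the residual graph, reachable from Hall: {Hall, C3, C5, StairC, StairB, Lobby}.
Min-cut edges: StairB→Exit (4), Lobby→Exit (10); capacity 4 + 10 = 14.
Cut capacity 17 exceeds the max flow 14, so it is not minimum.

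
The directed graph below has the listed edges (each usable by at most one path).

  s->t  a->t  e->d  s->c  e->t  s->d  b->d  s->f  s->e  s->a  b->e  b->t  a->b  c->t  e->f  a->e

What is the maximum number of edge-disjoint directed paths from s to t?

4

Assign every edge capacity 1; by Menger, the answer equals the max flow.
Path s→t (+1); total 1.
Path s→a→t (+1); total 2.
Path s→c→t (+1); total 3.
Path s→e→t (+1); total 4.
No residual s→t path; max flow = 4.
Certifying cut of size 4: {s→a, s→c, s→e, s→t}.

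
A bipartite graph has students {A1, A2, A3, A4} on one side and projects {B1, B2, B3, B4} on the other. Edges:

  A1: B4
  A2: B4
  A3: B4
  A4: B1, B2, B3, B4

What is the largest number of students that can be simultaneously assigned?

Unit-capacity flow: source→left, listed edges, right→sink; max matching = max flow.
Augmenting path A1→B4 (+1); matched 1.
Augmenting path A4→B1 (+1); matched 2.
No augmenting path remains; maximum matching = 2.
König certificate: {A4, B4} is a vertex cover of size 2 (every listed pair touches it), so no matching can be larger.

2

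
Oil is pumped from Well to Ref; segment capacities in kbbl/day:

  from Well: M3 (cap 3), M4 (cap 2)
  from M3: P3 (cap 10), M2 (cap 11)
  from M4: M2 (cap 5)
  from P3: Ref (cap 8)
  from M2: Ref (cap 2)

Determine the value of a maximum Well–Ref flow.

5

Augment Well→M3→P3→Ref: bottleneck 3, flow now 3.
Augment Well→M4→M2→Ref: bottleneck 2, flow now 5.
No augmenting path remains; maximum flow = 5.
In the residual graph, reachable from Well: {Well}.
Min-cut edges: Well→M3 (3), Well→M4 (2); capacity 3 + 2 = 5.
This cut is saturated, so no flow can exceed 5.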